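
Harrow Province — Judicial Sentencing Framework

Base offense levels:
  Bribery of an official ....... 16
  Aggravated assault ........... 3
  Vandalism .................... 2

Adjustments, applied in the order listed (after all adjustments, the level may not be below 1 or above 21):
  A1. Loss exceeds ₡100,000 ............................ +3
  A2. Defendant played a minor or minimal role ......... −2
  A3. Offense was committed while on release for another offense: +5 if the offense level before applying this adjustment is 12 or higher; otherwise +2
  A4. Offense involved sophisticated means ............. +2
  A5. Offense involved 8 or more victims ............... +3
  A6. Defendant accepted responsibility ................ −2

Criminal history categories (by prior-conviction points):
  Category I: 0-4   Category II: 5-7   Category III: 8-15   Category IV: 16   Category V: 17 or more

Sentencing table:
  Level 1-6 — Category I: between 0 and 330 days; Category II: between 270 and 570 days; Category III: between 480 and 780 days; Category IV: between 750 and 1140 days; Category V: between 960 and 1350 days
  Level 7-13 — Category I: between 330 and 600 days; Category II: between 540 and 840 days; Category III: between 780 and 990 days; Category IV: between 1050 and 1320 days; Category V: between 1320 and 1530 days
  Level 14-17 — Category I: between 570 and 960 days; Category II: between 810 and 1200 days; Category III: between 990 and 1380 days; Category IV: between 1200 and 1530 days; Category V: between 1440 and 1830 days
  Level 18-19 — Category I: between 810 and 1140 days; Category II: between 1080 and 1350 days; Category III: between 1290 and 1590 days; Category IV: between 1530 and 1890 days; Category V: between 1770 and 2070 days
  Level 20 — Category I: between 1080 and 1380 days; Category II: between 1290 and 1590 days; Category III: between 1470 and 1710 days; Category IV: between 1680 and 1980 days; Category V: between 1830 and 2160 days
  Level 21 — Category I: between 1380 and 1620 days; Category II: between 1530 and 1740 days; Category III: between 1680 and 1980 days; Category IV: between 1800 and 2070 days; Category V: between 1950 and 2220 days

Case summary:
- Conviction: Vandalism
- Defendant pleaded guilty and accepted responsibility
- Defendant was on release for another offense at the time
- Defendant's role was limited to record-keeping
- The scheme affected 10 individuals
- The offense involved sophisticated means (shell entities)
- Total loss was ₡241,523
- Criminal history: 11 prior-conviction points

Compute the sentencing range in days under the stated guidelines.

780-990 days

Base offense level for vandalism: 2.
A1 applies: 2 + 3 = 5.
A2 applies: 5 − 2 = 3.
A3 applies (level before this adjustment is 3 < 12, so +2): 3 + 2 = 5.
A4 applies: 5 + 2 = 7.
A5 applies: 7 + 3 = 10.
A6 applies: 10 − 2 = 8.
Final offense level: 8.
Criminal history: 11 prior points → Category III (8-15).
Level 8 falls in the 7-13 band.
Grid: Level 7-13 × Category III = 780-990 days.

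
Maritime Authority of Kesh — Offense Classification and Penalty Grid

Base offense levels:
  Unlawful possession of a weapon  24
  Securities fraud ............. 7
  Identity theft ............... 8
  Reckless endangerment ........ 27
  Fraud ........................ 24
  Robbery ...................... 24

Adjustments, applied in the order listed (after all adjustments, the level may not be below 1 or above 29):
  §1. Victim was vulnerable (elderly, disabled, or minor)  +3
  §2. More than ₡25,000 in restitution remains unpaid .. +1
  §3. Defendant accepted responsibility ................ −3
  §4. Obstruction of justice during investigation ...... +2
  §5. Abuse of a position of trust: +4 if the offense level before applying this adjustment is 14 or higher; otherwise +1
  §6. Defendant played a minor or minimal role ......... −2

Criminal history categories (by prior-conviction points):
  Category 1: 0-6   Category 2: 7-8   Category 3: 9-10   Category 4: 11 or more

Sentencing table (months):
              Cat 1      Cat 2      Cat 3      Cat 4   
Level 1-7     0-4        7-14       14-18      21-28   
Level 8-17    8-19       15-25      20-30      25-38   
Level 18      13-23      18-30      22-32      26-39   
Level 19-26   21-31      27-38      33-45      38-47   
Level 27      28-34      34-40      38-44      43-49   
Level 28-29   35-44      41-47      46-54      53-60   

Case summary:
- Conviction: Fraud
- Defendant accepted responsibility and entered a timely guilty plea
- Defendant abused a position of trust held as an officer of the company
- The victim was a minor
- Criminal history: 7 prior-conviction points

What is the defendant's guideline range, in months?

Base offense level for fraud: 24.
§1 applies: 24 + 3 = 27.
§3 applies: 27 − 3 = 24.
§5 applies (level before this adjustment is 24 ≥ 14, so +4): 24 + 4 = 28.
Final offense level: 28.
Criminal history: 7 prior points → Category 2 (7-8).
Level 28 falls in the 28-29 band.
Grid: Level 28-29 × Category 2 = 41-47 months.

41-47 months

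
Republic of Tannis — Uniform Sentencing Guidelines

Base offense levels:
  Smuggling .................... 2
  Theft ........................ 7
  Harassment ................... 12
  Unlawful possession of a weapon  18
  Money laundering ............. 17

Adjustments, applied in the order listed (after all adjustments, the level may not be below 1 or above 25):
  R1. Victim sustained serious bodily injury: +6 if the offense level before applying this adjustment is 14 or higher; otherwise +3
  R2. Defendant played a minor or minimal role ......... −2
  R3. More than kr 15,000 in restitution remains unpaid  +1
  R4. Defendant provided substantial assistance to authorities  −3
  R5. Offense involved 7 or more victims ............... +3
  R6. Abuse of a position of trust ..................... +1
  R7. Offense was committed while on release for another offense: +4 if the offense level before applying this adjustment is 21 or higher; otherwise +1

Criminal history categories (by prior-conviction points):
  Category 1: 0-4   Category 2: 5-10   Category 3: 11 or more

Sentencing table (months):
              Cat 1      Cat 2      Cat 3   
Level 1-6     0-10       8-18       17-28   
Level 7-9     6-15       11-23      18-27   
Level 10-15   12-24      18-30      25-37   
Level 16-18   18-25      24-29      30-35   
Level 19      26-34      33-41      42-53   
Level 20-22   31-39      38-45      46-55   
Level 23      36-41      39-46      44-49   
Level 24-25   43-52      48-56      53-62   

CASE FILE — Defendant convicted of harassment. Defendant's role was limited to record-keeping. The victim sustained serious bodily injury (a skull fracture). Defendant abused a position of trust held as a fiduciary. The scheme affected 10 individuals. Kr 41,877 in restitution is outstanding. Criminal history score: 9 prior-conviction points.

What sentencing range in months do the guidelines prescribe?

Base offense level for harassment: 12.
R1 applies (level before this adjustment is 12 < 14, so +3): 12 + 3 = 15.
R2 applies: 15 − 2 = 13.
R3 applies: 13 + 1 = 14.
R4 does not apply.
R5 applies: 14 + 3 = 17.
R6 applies: 17 + 1 = 18.
Final offense level: 18.
Criminal history: 9 prior points → Category 2 (5-10).
Level 18 falls in the 16-18 band.
Grid: Level 16-18 × Category 2 = 24-29 months.

24-29 months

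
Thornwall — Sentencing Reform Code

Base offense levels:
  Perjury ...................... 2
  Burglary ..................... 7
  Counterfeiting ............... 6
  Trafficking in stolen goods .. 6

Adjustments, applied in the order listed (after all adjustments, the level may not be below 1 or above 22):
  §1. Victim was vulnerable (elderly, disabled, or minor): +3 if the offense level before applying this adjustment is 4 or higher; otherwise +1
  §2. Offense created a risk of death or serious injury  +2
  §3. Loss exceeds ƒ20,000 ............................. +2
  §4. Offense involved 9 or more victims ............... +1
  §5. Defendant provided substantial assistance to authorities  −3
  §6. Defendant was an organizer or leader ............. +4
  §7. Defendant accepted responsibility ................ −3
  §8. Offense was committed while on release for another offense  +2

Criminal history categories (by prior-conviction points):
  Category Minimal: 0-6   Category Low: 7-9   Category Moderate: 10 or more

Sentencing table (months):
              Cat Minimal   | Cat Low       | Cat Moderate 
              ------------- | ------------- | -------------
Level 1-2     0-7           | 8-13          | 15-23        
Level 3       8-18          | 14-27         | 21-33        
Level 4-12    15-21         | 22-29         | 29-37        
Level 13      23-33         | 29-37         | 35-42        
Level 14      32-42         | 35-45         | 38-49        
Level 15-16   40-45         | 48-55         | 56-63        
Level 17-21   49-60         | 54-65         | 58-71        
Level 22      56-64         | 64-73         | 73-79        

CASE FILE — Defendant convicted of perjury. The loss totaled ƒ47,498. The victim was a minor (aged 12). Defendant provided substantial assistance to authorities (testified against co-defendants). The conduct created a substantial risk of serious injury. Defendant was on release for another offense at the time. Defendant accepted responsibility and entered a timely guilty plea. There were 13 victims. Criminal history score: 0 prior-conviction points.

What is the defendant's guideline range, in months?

15-21 months

Base offense level for perjury: 2.
§1 applies (level before this adjustment is 2 < 4, so +1): 2 + 1 = 3.
§2 applies: 3 + 2 = 5.
§3 applies: 5 + 2 = 7.
§4 applies: 7 + 1 = 8.
§5 applies: 8 − 3 = 5.
§7 applies: 5 − 3 = 2.
§8 applies: 2 + 2 = 4.
Final offense level: 4.
Criminal history: 0 prior points → Category Minimal (0-6).
Level 4 falls in the 4-12 band.
Grid: Level 4-12 × Category Minimal = 15-21 months.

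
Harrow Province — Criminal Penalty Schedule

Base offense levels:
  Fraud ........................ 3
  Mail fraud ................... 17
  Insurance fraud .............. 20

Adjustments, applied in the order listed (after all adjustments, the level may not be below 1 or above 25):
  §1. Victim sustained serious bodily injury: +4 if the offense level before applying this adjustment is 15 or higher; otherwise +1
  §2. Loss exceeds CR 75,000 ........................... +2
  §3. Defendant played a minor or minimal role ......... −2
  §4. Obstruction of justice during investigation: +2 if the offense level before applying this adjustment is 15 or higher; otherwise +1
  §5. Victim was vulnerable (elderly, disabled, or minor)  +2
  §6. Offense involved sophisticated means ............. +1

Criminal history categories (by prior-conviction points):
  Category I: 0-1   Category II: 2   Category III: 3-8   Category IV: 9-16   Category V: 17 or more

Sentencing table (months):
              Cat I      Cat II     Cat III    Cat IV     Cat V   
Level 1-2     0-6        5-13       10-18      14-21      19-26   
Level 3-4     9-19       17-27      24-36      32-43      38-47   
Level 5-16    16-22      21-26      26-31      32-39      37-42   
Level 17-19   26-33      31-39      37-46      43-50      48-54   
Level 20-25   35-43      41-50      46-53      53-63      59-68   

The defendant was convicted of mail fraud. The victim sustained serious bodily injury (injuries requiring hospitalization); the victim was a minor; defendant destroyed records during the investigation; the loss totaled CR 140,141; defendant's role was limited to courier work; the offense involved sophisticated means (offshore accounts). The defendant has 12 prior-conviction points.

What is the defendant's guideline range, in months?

53-63 months

Base offense level for mail fraud: 17.
§1 applies (level before this adjustment is 17 ≥ 15, so +4): 17 + 4 = 21.
§2 applies: 21 + 2 = 23.
§3 applies: 23 − 2 = 21.
§4 applies (level before this adjustment is 21 ≥ 15, so +2): 21 + 2 = 23.
§5 applies: 23 + 2 = 25.
§6 applies: 25 + 1 = 26.
Level 26 exceeds the maximum of 25; capped at 25.
Final offense level: 25.
Criminal history: 12 prior points → Category IV (9-16).
Level 25 falls in the 20-25 band.
Grid: Level 20-25 × Category IV = 53-63 months.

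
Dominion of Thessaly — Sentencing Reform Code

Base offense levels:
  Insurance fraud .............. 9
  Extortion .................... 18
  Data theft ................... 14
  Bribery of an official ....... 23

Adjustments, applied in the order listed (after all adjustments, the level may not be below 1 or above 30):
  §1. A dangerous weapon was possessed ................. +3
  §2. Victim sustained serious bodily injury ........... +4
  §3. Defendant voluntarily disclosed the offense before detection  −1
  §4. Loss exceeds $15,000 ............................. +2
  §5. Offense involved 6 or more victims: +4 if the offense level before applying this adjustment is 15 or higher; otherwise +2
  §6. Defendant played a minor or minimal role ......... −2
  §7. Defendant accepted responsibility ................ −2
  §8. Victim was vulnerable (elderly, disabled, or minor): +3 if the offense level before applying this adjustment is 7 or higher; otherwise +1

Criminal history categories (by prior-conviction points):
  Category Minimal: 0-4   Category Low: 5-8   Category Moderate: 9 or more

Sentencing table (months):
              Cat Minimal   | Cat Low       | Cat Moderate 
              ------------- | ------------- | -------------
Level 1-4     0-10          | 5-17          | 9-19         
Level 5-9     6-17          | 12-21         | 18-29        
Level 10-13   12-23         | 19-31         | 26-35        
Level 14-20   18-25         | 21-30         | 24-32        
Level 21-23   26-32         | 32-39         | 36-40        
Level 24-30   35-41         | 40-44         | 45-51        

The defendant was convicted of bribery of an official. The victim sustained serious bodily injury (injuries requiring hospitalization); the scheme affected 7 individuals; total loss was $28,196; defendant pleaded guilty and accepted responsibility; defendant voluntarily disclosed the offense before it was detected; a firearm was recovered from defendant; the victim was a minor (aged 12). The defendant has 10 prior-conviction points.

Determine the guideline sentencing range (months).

45-51 months

Base offense level for bribery of an official: 23.
§1 applies: 23 + 3 = 26.
§2 applies: 26 + 4 = 30.
§3 applies: 30 − 1 = 29.
§4 applies: 29 + 2 = 31.
§5 applies (level before this adjustment is 31 ≥ 15, so +4): 31 + 4 = 35.
§7 applies: 35 − 2 = 33.
§8 applies (level before this adjustment is 33 ≥ 7, so +3): 33 + 3 = 36.
Level 36 exceeds the maximum of 30; capped at 30.
Final offense level: 30.
Criminal history: 10 prior points → Category Moderate (9+).
Level 30 falls in the 24-30 band.
Grid: Level 24-30 × Category Moderate = 45-51 months.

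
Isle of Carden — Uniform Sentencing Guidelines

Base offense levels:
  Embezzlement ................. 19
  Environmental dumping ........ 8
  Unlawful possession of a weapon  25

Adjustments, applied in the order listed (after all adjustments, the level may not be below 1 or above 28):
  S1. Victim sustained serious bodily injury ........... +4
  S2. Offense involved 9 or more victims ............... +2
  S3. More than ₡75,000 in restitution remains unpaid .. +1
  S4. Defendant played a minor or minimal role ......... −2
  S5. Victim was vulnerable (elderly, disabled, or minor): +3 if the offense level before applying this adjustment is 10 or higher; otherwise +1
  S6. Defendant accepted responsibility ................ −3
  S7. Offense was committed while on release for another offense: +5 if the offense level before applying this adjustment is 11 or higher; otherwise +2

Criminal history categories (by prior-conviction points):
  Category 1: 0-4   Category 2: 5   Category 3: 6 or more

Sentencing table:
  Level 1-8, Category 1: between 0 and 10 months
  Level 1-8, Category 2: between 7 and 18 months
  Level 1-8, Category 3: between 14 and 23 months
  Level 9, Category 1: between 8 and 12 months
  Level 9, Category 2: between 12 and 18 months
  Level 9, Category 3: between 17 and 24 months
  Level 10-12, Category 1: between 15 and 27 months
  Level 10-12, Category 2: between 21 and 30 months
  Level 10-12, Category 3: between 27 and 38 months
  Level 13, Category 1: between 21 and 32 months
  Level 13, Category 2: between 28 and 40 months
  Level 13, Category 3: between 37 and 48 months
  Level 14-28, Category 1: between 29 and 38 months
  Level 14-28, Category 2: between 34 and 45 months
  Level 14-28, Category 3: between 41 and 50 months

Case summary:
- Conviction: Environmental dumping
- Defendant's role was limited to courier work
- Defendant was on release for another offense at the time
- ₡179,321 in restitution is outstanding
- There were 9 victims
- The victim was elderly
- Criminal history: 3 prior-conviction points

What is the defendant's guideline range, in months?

15-27 months

Base offense level for environmental dumping: 8.
S2 applies: 8 + 2 = 10.
S3 applies: 10 + 1 = 11.
S4 applies: 11 − 2 = 9.
S5 applies (level before this adjustment is 9 < 10, so +1): 9 + 1 = 10.
S7 applies (level before this adjustment is 10 < 11, so +2): 10 + 2 = 12.
Final offense level: 12.
Criminal history: 3 prior points → Category 1 (0-4).
Level 12 falls in the 10-12 band.
Grid: Level 10-12 × Category 1 = 15-27 months.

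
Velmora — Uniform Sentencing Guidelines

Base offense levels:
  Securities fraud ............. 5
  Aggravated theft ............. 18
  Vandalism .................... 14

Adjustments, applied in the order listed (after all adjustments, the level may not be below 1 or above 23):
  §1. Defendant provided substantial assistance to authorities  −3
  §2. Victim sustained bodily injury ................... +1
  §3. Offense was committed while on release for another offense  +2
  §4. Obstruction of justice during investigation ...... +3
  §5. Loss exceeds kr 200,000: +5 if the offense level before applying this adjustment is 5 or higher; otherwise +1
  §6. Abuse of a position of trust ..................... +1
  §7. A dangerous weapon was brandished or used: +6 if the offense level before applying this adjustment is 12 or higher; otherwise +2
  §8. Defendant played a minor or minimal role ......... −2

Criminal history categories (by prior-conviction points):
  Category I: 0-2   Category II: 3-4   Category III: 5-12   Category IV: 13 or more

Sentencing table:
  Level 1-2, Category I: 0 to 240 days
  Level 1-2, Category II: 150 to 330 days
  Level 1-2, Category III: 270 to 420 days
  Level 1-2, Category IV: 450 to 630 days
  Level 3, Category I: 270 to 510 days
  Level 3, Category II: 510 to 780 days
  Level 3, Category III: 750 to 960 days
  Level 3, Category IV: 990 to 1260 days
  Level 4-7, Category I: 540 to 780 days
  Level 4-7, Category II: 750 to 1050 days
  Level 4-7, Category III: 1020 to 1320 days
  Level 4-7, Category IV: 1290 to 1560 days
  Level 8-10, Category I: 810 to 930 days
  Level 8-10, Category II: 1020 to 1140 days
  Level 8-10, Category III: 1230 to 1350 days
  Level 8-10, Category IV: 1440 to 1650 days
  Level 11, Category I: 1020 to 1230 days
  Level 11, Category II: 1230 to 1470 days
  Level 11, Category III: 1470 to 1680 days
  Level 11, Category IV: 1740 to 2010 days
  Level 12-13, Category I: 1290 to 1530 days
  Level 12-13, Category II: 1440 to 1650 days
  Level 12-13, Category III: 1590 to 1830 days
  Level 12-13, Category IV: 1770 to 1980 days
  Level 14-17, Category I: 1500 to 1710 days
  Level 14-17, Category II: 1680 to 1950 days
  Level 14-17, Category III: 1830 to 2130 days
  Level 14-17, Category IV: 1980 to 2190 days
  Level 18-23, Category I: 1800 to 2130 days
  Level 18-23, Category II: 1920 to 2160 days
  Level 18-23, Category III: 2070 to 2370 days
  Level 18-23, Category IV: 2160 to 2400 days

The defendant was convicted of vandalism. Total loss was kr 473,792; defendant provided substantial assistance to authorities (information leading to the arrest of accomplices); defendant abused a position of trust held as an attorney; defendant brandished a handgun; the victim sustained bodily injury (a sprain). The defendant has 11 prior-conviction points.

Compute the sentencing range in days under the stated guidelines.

Base offense level for vandalism: 14.
§1 applies: 14 − 3 = 11.
§2 applies: 11 + 1 = 12.
§4 does not apply.
§5 applies (level before this adjustment is 12 ≥ 5, so +5): 12 + 5 = 17.
§6 applies: 17 + 1 = 18.
§7 applies (level before this adjustment is 18 ≥ 12, so +6): 18 + 6 = 24.
§8 does not apply.
Level 24 exceeds the maximum of 23; capped at 23.
Final offense level: 23.
Criminal history: 11 prior points → Category III (5-12).
Level 23 falls in the 18-23 band.
Grid: Level 18-23 × Category III = 2070-2370 days.

2070-2370 days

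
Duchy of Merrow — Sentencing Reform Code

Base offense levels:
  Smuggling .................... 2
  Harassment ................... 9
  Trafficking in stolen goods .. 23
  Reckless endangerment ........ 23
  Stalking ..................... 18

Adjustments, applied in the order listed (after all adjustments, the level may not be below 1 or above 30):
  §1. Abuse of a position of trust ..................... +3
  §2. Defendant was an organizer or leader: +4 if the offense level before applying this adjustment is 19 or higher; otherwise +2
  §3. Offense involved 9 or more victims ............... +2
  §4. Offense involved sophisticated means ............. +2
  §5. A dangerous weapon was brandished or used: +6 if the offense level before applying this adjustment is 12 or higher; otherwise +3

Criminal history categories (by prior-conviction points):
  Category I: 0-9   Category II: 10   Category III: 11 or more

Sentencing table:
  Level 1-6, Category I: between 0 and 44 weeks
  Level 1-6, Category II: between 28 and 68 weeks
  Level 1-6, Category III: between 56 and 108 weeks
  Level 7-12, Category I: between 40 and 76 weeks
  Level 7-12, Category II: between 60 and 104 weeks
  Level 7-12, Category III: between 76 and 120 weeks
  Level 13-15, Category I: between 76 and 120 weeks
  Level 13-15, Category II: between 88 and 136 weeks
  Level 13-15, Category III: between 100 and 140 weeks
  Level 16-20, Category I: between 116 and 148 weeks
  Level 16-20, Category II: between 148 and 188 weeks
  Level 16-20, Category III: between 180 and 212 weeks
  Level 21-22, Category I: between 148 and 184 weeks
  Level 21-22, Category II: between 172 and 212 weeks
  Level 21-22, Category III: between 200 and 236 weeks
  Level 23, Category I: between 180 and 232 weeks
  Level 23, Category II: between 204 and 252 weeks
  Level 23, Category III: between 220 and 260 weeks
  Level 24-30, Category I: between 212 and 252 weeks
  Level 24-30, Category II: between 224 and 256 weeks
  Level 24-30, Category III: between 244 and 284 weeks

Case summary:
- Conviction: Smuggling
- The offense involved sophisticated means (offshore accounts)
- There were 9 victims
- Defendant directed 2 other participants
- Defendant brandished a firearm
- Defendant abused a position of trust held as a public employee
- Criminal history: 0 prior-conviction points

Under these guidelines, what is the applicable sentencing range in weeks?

Base offense level for smuggling: 2.
§1 applies: 2 + 3 = 5.
§2 applies (level before this adjustment is 5 < 19, so +2): 5 + 2 = 7.
§3 applies: 7 + 2 = 9.
§4 applies: 9 + 2 = 11.
§5 applies (level before this adjustment is 11 < 12, so +3): 11 + 3 = 14.
Final offense level: 14.
Criminal history: 0 prior points → Category I (0-9).
Level 14 falls in the 13-15 band.
Grid: Level 13-15 × Category I = 76-120 weeks.

76-120 weeks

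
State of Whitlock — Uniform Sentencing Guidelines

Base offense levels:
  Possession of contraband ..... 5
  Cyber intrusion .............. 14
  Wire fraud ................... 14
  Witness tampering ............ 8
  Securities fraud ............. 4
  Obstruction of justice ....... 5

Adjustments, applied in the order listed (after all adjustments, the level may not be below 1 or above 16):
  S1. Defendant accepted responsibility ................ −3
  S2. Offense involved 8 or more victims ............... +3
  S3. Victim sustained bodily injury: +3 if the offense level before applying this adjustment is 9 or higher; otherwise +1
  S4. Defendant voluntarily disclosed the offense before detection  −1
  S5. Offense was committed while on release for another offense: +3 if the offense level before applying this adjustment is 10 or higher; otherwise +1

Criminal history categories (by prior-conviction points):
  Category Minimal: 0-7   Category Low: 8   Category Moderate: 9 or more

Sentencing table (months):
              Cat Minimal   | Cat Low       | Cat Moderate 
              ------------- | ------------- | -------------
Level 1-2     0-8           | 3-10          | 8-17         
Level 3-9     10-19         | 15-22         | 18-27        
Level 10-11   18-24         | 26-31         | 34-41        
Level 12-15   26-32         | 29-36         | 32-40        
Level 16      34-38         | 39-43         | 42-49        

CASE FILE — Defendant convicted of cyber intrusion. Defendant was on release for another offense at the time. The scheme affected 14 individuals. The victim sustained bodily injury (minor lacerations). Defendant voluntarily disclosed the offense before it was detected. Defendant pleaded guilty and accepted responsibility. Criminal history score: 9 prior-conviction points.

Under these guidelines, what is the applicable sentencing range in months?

Base offense level for cyber intrusion: 14.
S1 applies: 14 − 3 = 11.
S2 applies: 11 + 3 = 14.
S3 applies (level before this adjustment is 14 ≥ 9, so +3): 14 + 3 = 17.
S4 applies: 17 − 1 = 16.
S5 applies (level before this adjustment is 16 ≥ 10, so +3): 16 + 3 = 19.
Level 19 exceeds the maximum of 16; capped at 16.
Final offense level: 16.
Criminal history: 9 prior points → Category Moderate (9+).
Level 16 falls in the 16 band.
Grid: Level 16 × Category Moderate = 42-49 months.

42-49 months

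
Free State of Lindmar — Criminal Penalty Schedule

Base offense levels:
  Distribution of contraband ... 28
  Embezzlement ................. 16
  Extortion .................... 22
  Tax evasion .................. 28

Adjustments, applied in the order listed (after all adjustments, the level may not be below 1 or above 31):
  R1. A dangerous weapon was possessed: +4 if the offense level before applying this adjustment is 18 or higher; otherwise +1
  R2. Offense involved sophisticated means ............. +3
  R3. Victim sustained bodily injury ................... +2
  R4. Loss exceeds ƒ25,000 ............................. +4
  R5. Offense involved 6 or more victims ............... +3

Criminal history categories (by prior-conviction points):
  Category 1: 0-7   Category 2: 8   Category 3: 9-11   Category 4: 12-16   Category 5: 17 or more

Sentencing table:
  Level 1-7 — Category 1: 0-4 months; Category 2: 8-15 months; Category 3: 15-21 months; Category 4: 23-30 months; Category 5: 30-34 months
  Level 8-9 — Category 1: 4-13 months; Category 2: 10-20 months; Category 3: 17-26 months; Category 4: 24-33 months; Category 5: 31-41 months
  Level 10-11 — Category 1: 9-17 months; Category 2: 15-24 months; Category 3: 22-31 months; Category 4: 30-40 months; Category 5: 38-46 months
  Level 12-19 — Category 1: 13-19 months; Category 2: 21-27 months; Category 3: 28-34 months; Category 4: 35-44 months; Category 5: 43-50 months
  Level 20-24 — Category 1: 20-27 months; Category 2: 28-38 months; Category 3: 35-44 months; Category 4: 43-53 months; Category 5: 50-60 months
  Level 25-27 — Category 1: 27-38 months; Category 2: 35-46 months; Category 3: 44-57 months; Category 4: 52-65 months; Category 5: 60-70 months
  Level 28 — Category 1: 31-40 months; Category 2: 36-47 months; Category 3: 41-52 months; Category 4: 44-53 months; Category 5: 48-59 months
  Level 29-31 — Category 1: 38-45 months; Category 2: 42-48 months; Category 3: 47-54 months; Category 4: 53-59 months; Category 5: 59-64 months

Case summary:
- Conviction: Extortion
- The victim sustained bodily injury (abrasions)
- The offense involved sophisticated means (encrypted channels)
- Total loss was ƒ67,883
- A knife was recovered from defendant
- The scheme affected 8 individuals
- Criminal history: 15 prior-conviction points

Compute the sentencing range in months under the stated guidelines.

53-59 months

Base offense level for extortion: 22.
R1 applies (level before this adjustment is 22 ≥ 18, so +4): 22 + 4 = 26.
R2 applies: 26 + 3 = 29.
R3 applies: 29 + 2 = 31.
R4 applies: 31 + 4 = 35.
R5 applies: 35 + 3 = 38.
Level 38 exceeds the maximum of 31; capped at 31.
Final offense level: 31.
Criminal history: 15 prior points → Category 4 (12-16).
Level 31 falls in the 29-31 band.
Grid: Level 29-31 × Category 4 = 53-59 months.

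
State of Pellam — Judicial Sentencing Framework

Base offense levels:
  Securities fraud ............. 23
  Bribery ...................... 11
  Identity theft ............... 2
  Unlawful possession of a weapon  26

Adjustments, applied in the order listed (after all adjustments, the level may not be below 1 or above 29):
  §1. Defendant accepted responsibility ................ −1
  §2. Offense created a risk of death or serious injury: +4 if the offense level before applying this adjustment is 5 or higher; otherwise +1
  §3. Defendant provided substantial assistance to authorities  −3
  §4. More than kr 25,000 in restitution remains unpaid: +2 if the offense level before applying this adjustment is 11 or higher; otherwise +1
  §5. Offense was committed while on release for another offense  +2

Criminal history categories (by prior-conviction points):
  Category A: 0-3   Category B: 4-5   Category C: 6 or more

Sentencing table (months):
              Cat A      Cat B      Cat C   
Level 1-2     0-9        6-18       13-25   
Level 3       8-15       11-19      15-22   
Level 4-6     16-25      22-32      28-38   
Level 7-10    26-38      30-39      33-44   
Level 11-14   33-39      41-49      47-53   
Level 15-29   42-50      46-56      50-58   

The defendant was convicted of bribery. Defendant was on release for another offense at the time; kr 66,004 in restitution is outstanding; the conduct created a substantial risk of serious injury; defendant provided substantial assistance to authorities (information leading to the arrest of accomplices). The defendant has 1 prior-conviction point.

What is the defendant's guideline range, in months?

Base offense level for bribery: 11.
§1 does not apply.
§2 applies (level before this adjustment is 11 ≥ 5, so +4): 11 + 4 = 15.
§3 applies: 15 − 3 = 12.
§4 applies (level before this adjustment is 12 ≥ 11, so +2): 12 + 2 = 14.
§5 applies: 14 + 2 = 16.
Final offense level: 16.
Criminal history: 1 prior point → Category A (0-3).
Level 16 falls in the 15-29 band.
Grid: Level 15-29 × Category A = 42-50 months.

42-50 months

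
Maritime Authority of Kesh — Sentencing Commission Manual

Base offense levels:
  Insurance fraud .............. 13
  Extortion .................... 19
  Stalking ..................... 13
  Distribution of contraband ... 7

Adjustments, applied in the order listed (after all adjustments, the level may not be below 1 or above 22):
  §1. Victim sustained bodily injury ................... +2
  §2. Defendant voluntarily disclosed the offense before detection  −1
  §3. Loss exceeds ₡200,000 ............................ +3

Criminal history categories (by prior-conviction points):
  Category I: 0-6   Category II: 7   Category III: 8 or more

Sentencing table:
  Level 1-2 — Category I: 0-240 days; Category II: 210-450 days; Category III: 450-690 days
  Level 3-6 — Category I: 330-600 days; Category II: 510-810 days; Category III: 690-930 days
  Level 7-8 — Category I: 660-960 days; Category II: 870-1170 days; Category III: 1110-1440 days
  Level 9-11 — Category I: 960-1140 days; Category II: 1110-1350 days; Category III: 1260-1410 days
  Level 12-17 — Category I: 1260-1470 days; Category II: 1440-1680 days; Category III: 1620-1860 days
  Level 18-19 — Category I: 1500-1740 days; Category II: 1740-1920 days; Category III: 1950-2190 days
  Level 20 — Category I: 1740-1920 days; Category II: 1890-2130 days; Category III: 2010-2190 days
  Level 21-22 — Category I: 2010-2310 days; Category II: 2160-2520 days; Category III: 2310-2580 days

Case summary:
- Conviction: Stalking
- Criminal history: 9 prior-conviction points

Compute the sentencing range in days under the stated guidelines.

Base offense level for stalking: 13.
Final offense level: 13.
Criminal history: 9 prior points → Category III (8+).
Level 13 falls in the 12-17 band.
Grid: Level 12-17 × Category III = 1620-1860 days.

1620-1860 days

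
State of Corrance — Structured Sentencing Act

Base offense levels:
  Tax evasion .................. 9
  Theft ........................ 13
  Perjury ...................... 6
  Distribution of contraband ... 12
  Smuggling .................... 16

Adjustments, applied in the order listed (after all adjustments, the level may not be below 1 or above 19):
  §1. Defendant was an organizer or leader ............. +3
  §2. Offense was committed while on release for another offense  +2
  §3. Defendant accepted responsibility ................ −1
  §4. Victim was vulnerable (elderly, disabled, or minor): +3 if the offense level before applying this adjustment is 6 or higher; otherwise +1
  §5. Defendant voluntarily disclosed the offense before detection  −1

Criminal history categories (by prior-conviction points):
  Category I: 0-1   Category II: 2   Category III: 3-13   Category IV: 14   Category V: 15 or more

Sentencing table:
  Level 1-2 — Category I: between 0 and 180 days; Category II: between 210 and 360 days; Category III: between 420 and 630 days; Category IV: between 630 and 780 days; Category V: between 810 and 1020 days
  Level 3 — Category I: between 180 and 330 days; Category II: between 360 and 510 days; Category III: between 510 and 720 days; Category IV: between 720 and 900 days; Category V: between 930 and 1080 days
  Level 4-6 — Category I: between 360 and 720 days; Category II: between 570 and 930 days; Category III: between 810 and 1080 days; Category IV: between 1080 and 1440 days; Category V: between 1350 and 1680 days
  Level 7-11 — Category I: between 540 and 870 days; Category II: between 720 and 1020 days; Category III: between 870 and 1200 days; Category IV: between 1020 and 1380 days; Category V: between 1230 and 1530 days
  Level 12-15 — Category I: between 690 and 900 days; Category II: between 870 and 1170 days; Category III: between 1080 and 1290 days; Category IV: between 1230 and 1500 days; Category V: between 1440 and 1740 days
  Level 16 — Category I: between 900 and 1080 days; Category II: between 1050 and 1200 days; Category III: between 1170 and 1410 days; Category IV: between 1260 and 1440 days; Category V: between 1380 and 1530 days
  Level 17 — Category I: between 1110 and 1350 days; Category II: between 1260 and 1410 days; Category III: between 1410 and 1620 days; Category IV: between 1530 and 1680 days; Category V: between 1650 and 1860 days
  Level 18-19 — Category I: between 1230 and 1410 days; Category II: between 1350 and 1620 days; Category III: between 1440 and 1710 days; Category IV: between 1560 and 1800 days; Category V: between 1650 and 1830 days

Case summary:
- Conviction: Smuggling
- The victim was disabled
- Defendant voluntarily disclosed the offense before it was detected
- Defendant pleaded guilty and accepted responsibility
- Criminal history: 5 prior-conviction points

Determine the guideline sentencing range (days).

Base offense level for smuggling: 16.
§1 does not apply.
§2 does not apply.
§3 applies: 16 − 1 = 15.
§4 applies (level before this adjustment is 15 ≥ 6, so +3): 15 + 3 = 18.
§5 applies: 18 − 1 = 17.
Final offense level: 17.
Criminal history: 5 prior points → Category III (3-13).
Level 17 falls in the 17 band.
Grid: Level 17 × Category III = 1410-1620 days.

1410-1620 days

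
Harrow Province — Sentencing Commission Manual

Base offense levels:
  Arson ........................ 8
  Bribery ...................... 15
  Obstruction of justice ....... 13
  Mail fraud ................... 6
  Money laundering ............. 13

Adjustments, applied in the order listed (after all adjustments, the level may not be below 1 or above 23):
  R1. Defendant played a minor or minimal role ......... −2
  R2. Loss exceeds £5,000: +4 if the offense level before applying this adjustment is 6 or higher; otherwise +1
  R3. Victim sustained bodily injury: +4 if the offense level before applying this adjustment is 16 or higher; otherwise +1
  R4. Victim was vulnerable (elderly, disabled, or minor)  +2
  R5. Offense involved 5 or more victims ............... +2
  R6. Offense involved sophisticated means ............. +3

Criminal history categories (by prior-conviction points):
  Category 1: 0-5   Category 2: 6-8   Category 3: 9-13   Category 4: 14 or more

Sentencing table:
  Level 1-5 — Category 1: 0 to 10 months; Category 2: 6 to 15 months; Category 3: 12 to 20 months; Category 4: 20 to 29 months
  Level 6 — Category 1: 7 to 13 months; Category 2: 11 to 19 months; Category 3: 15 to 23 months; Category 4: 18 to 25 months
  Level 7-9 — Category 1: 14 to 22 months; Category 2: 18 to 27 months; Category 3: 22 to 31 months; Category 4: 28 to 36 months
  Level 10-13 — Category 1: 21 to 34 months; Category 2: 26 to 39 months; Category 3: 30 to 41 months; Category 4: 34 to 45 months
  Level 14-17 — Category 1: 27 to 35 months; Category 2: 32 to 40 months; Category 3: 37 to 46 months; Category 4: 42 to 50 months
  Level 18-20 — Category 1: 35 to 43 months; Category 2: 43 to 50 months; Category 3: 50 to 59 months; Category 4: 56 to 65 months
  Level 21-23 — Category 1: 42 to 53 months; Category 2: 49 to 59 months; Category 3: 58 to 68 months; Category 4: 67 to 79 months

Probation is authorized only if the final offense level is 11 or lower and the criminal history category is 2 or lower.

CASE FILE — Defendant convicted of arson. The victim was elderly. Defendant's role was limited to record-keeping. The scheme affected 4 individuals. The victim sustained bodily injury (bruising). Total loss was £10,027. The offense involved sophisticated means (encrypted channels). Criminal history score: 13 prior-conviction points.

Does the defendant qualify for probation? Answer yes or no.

Base offense level for arson: 8.
R1 applies: 8 − 2 = 6.
R2 applies (level before this adjustment is 6 ≥ 6, so +4): 6 + 4 = 10.
R3 applies (level before this adjustment is 10 < 16, so +1): 10 + 1 = 11.
R4 applies: 11 + 2 = 13.
R5 does not apply.
R6 applies: 13 + 3 = 16.
Final offense level: 16.
Criminal history: 13 prior points → Category 3 (9-13).
Level 16 falls in the 14-17 band.
Grid: Level 14-17 × Category 3 = 37-46 months.
Probation check: level 16 > 11 and category 3 > 2 → not eligible.

No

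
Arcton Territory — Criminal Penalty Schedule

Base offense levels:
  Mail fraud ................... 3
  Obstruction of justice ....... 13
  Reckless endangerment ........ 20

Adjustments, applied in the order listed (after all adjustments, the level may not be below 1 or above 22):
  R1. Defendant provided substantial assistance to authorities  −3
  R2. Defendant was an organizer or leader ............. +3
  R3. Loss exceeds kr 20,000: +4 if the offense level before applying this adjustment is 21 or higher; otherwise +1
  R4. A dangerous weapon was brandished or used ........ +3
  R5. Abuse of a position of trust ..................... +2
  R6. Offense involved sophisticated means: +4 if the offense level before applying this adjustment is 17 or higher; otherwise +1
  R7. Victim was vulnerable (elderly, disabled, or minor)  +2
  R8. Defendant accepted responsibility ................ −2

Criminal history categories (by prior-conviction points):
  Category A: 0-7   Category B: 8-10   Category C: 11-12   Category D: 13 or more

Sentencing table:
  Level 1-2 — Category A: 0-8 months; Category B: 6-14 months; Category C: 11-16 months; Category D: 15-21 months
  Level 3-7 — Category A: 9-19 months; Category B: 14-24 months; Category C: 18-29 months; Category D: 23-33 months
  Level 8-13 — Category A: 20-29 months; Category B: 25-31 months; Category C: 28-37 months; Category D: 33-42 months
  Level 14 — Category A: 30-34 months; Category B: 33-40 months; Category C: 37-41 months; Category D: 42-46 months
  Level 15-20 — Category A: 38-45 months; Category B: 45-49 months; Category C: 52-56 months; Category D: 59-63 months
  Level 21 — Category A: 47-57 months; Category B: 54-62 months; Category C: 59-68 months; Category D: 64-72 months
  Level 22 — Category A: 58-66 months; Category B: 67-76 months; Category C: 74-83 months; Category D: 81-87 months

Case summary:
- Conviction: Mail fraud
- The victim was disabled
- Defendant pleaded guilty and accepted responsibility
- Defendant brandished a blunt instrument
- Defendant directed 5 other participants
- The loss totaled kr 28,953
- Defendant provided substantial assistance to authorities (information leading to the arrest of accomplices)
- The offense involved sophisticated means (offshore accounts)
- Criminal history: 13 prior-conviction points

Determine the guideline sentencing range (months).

33-42 months

Base offense level for mail fraud: 3.
R1 applies: 3 − 3 = 0.
R2 applies: 0 + 3 = 3.
R3 applies (level before this adjustment is 3 < 21, so +1): 3 + 1 = 4.
R4 applies: 4 + 3 = 7.
R5 does not apply.
R6 applies (level before this adjustment is 7 < 17, so +1): 7 + 1 = 8.
R7 applies: 8 + 2 = 10.
R8 applies: 10 − 2 = 8.
Final offense level: 8.
Criminal history: 13 prior points → Category D (13+).
Level 8 falls in the 8-13 band.
Grid: Level 8-13 × Category D = 33-42 months.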